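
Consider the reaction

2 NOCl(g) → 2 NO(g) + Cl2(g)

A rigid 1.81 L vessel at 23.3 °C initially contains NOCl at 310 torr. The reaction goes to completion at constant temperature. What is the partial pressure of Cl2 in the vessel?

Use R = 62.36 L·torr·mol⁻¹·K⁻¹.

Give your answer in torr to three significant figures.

n(NOCl)₀ = PV/RT = (310 × 1.81) / (62.36 × 296.45) = 0.03035 mol
n(Cl2) = (1/2) × 0.03035 = 0.01517 mol
P(Cl2) = nRT/V = 0.01517 × 62.36 × 296.45 / 1.81 = 154.9 torr

155 torr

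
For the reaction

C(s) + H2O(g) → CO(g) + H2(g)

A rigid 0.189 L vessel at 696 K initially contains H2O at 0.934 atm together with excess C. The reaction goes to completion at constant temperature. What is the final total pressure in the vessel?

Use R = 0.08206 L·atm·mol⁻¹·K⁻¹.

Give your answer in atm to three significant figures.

1.87 atm

Since T and V are fixed, P_final/P_initial = n_final/n_initial = 2/1.
P_final = (2/1) × 0.934 = 1.868 atm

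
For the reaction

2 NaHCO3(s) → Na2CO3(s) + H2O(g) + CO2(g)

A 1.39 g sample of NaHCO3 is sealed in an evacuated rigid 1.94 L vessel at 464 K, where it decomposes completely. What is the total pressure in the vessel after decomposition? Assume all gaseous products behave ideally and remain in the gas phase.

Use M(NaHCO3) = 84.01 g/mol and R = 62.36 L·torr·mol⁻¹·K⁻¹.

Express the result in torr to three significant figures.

n(NaHCO3) = 1.39 / 84.01 = 0.01655 mol
n(gas produced) = (2/2) × 0.01655 = 0.01655 mol
P = nRT/V = 0.01655 × 62.36 × 464 / 1.94 = 246.8 torr

247 torr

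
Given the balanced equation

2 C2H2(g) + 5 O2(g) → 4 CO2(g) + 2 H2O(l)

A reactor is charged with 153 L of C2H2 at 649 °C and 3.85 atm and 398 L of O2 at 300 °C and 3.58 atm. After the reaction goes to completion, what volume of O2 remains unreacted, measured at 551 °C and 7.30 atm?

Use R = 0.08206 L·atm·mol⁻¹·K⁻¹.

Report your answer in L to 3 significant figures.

n(C2H2) = PV/RT = (3.85 × 153) / (0.08206 × 922.15) = 7.784 mol
n(O2) = PV/RT = (3.58 × 398) / (0.08206 × 573.15) = 30.29 mol
For 7.784 mol C2H2, stoichiometry requires (5/2) × 7.784 = 19.46 mol O2; 30.29 mol is available, so C2H2 is limiting.
n(O2) consumed = (5/2) × 7.784 = 19.46 mol; remaining = 30.29 − 19.46 = 10.83 mol
V(O2) = nRT/P = 10.83 × 0.08206 × 824.15 / 7.30 = 100.3 L

100 L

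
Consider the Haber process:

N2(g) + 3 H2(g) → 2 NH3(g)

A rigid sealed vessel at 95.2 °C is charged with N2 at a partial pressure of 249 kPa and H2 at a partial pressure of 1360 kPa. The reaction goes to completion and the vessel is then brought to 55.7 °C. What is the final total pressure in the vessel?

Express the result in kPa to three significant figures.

992 kPa

Because the vessel is rigid and T is held at 95.2 °C, work the stoichiometry in partial pressures (P_i = n_iRT/V).
P(H2) required for 249 kPa of N2 = (3/1) × 249 = 747.0 kPa; available 1360 kPa, so N2 is limiting.
P(H2) remaining = 1360 − (3/1) × 249 = 613.0 kPa
P(gaseous products) = (2)/1 × 249 = 498.0 kPa
P_total at 95.2 °C = 613.0 + 498.0 = 1111 kPa
Scaling to 55.7 °C: P = 1111 × 328.85/368.35 = 991.9 kPa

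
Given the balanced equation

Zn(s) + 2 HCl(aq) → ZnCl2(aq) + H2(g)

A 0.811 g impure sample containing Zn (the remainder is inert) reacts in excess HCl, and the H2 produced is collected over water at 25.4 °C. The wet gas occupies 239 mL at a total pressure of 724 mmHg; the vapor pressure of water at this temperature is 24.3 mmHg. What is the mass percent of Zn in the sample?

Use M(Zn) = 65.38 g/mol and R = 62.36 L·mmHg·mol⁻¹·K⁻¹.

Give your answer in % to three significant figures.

P(H2) = 724 − 24.3 = 699.7 mmHg
n(H2) = PV/RT = (699.7 × 0.2390) / (62.36 × 298.55) = 0.008982 mol
n(Zn) = (1/1) × 0.008982 = 0.008982 mol
m(Zn) = 0.008982 × 65.38 = 0.5872 g
%Zn = 0.5872 / 0.811 × 100 = 72.40%

72.4 %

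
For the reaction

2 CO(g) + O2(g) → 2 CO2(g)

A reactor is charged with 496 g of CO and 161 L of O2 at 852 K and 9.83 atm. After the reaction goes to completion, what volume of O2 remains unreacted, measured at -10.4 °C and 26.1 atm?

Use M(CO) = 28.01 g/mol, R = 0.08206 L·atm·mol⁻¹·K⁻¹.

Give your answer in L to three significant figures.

n(CO) = 496 / 28.01 = 17.71 mol
n(O2) = PV/RT = (9.83 × 161) / (0.08206 × 852) = 22.64 mol
For 17.71 mol CO, stoichiometry requires (1/2) × 17.71 = 8.855 mol O2; 22.64 mol is available, so CO is limiting.
n(O2) consumed = (1/2) × 17.71 = 8.855 mol; remaining = 22.64 − 8.855 = 13.79 mol
V(O2) = nRT/P = 13.79 × 0.08206 × 262.75 / 26.1 = 11.39 L

11.4 L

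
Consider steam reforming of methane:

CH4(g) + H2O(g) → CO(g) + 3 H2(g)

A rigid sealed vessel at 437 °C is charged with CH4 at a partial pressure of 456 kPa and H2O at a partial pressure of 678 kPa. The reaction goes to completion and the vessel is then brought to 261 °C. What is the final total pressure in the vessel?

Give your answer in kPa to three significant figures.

Because the vessel is rigid and T is held at 437 °C, work the stoichiometry in partial pressures (P_i = n_iRT/V).
P(H2O) required for 456 kPa of CH4 = (1/1) × 456 = 456.0 kPa; available 678 kPa, so CH4 is limiting.
P(H2O) remaining = 678 − (1/1) × 456 = 222.0 kPa
P(gaseous products) = (1+3)/1 × 456 = 1824 kPa
P_total at 437 °C = 222.0 + 1824 = 2046 kPa
Scaling to 261 °C: P = 2046 × 534.15/710.15 = 1539 kPa

1540 kPa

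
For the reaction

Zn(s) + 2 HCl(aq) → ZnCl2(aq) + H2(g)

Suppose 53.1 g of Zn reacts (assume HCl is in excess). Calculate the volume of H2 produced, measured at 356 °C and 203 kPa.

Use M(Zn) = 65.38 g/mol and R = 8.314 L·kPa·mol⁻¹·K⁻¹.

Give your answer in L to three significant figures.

20.9 L

n(Zn) = 53.10 / 65.38 = 0.8122 mol
n(H2) = (1/1) × 0.8122 = 0.8122 mol
V = nRT/P = 0.8122 × 8.314 × 629.15 / 203 = 20.93 L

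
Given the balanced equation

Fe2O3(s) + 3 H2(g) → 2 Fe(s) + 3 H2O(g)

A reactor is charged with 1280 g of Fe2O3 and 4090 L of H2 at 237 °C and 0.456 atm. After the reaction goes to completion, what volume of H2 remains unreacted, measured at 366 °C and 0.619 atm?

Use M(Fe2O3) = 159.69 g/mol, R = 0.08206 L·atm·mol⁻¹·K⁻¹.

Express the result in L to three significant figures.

n(Fe2O3) = 1280 / 159.69 = 8.016 mol
n(H2) = PV/RT = (0.456 × 4090) / (0.08206 × 510.15) = 44.55 mol
For 8.016 mol Fe2O3, stoichiometry requires (3/1) × 8.016 = 24.05 mol H2; 44.55 mol is available, so Fe2O3 is limiting.
n(H2) consumed = (3/1) × 8.016 = 24.05 mol; remaining = 44.55 − 24.05 = 20.50 mol
V(H2) = nRT/P = 20.50 × 0.08206 × 639.15 / 0.619 = 1737 L

1740 L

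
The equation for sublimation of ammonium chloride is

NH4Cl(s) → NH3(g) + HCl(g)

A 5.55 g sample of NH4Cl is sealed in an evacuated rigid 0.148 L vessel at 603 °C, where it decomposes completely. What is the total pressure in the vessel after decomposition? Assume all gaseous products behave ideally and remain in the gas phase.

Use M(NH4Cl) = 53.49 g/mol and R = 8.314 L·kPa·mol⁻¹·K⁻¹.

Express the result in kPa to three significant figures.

10200 kPa

n(NH4Cl) = 5.55 / 53.49 = 0.1038 mol
n(gas produced) = (2/1) × 0.1038 = 0.2076 mol
P = nRT/V = 0.2076 × 8.314 × 876.15 / 0.148 = 10220 kPa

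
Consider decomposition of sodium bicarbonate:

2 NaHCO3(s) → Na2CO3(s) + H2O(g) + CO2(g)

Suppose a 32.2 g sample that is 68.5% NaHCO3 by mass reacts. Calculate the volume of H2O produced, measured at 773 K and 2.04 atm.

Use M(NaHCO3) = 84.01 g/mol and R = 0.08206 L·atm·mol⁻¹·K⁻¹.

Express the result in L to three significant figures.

4.08 L

mass of NaHCO3 = 32.2 × 68.5/100 = 22.06 g
n(NaHCO3) = 22.06 / 84.01 = 0.2626 mol
n(H2O) = (1/2) × 0.2626 = 0.1313 mol
V = nRT/P = 0.1313 × 0.08206 × 773 / 2.04 = 4.083 L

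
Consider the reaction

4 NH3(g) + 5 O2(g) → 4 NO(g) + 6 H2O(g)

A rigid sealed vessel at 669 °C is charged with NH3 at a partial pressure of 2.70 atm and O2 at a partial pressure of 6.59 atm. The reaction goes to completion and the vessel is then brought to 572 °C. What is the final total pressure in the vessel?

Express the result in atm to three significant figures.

Because the vessel is rigid and T is held at 669 °C, work the stoichiometry in partial pressures (P_i = n_iRT/V).
P(O2) required for 2.70 atm of NH3 = (5/4) × 2.70 = 3.375 atm; available 6.59 atm, so NH3 is limiting.
P(O2) remaining = 6.59 − (5/4) × 2.70 = 3.215 atm
P(gaseous products) = (4+6)/4 × 2.70 = 6.750 atm
P_total at 669 °C = 3.215 + 6.750 = 9.965 atm
Scaling to 572 °C: P = 9.965 × 845.15/942.15 = 8.939 atm

8.94 atm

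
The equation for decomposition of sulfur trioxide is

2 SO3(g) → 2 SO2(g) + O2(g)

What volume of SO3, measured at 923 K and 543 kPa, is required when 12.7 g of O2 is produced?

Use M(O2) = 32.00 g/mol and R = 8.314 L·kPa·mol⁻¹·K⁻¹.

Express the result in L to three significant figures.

11.2 L

n(O2) = 12.70 / 32.00 = 0.3969 mol
n(SO3) = (2/1) × 0.3969 = 0.7938 mol
V = nRT/P = 0.7938 × 8.314 × 923 / 543 = 11.22 L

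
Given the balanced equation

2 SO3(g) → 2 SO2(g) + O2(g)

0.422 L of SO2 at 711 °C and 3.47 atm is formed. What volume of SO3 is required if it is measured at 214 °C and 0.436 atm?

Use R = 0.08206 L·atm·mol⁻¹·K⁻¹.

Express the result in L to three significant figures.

1.66 L

n(SO2) = PV/RT = (3.47 × 0.422) / (0.08206 × 984.15) = 0.01813 mol
n(SO3) = (2/2) × 0.01813 = 0.01813 mol
V = nRT/P = 0.01813 × 0.08206 × 487.15 / 0.436 = 1.662 L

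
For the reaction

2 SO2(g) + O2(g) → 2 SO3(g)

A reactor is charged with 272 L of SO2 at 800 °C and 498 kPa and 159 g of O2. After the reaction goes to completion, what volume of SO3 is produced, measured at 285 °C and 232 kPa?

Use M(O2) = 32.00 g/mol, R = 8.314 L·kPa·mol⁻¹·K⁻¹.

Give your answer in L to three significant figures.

199 L

n(SO2) = PV/RT = (498 × 272) / (8.314 × 1073.15) = 15.18 mol
n(O2) = 159 / 32.00 = 4.969 mol
For 15.18 mol SO2, stoichiometry requires (1/2) × 15.18 = 7.590 mol O2; 4.969 mol is available, so O2 is limiting.
n(SO3) = (2/1) × 4.969 = 9.938 mol
V(SO3) = nRT/P = 9.938 × 8.314 × 558.15 / 232 = 198.8 L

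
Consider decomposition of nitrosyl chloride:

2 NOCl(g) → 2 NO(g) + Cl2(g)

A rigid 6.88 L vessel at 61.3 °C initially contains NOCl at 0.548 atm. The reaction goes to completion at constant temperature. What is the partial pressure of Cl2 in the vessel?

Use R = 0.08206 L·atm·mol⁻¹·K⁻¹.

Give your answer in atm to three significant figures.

n(NOCl)₀ = PV/RT = (0.548 × 6.88) / (0.08206 × 334.45) = 0.1374 mol
n(Cl2) = (1/2) × 0.1374 = 0.06870 mol
P(Cl2) = nRT/V = 0.06870 × 0.08206 × 334.45 / 6.88 = 0.2741 atm

0.274 atm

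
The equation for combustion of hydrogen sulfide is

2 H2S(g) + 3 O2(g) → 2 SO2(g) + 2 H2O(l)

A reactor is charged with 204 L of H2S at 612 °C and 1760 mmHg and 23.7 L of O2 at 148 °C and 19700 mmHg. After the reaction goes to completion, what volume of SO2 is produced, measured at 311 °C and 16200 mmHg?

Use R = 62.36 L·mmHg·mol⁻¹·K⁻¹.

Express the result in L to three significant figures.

14.6 L

n(H2S) = PV/RT = (1760 × 204) / (62.36 × 885.15) = 6.505 mol
n(O2) = PV/RT = (19700 × 23.7) / (62.36 × 421.15) = 17.78 mol
For 6.505 mol H2S, stoichiometry requires (3/2) × 6.505 = 9.758 mol O2; 17.78 mol is available, so H2S is limiting.
n(SO2) = (2/2) × 6.505 = 6.505 mol
V(SO2) = nRT/P = 6.505 × 62.36 × 584.15 / 16200 = 14.63 L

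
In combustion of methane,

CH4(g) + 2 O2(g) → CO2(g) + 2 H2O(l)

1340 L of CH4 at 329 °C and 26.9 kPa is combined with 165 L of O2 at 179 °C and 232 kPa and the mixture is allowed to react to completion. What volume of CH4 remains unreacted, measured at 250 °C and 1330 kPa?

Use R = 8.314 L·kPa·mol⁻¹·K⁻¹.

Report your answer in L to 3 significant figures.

n(CH4) = PV/RT = (26.9 × 1340) / (8.314 × 602.15) = 7.200 mol
n(O2) = PV/RT = (232 × 165) / (8.314 × 452.15) = 10.18 mol
For 7.200 mol CH4, stoichiometry requires (2/1) × 7.200 = 14.40 mol O2; 10.18 mol is available, so O2 is limiting.
n(CH4) consumed = (1/2) × 10.18 = 5.090 mol; remaining = 7.200 − 5.090 = 2.110 mol
V(CH4) = nRT/P = 2.110 × 8.314 × 523.15 / 1330 = 6.900 L

6.90 L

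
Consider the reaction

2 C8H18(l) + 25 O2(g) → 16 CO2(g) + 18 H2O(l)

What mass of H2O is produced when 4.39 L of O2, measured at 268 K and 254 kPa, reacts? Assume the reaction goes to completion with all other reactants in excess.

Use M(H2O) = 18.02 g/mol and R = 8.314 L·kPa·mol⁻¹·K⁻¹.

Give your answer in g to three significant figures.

6.49 g

n(O2) = PV/RT = (254 × 4.39) / (8.314 × 268) = 0.5004 mol
n(H2O) = (18/25) × 0.5004 = 0.3603 mol
m(H2O) = 0.3603 × 18.02 = 6.493 g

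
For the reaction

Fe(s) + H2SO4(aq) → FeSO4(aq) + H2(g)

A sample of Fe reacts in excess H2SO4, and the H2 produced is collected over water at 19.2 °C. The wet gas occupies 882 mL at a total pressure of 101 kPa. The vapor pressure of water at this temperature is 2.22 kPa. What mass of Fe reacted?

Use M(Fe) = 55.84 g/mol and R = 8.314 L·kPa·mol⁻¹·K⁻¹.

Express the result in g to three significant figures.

2.00 g

P(H2) = 101 − 2.22 = 98.78 kPa
n(H2) = PV/RT = (98.78 × 0.8820) / (8.314 × 292.35) = 0.03584 mol
n(Fe) = (1/1) × 0.03584 = 0.03584 mol
m(Fe) = 0.03584 × 55.84 = 2.001 g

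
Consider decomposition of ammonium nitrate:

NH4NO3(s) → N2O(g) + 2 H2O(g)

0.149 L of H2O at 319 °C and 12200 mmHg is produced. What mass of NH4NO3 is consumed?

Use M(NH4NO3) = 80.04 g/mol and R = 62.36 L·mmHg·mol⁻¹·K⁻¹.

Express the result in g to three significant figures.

1.97 g

n(H2O) = PV/RT = (12200 × 0.149) / (62.36 × 592.15) = 0.04923 mol
n(NH4NO3) = (1/2) × 0.04923 = 0.02462 mol
m(NH4NO3) = 0.02462 × 80.04 = 1.971 g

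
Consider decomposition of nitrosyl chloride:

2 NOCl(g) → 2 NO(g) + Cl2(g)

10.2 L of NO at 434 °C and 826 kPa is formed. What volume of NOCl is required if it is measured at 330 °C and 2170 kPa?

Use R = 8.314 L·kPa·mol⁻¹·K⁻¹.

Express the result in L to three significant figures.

n(NO) = PV/RT = (826 × 10.2) / (8.314 × 707.15) = 1.433 mol
n(NOCl) = (2/2) × 1.433 = 1.433 mol
V = nRT/P = 1.433 × 8.314 × 603.15 / 2170 = 3.311 L

3.31 L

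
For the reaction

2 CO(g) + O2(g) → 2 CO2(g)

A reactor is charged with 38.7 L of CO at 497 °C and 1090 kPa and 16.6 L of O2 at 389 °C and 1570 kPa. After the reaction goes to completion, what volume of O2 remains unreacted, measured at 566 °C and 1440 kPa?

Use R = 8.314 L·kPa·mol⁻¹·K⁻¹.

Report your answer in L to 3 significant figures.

6.98 L

n(CO) = PV/RT = (1090 × 38.7) / (8.314 × 770.15) = 6.588 mol
n(O2) = PV/RT = (1570 × 16.6) / (8.314 × 662.15) = 4.734 mol
For 6.588 mol CO, stoichiometry requires (1/2) × 6.588 = 3.294 mol O2; 4.734 mol is available, so CO is limiting.
n(O2) consumed = (1/2) × 6.588 = 3.294 mol; remaining = 4.734 − 3.294 = 1.440 mol
V(O2) = nRT/P = 1.440 × 8.314 × 839.15 / 1440 = 6.977 L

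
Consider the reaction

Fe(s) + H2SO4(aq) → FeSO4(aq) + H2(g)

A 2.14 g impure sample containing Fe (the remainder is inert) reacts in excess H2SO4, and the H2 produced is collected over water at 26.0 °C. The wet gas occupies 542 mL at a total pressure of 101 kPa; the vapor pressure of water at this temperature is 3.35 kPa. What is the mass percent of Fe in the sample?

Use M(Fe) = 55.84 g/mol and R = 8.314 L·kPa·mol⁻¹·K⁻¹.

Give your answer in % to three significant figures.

P(H2) = 101 − 3.35 = 97.65 kPa
n(H2) = PV/RT = (97.65 × 0.5420) / (8.314 × 299.15) = 0.02128 mol
n(Fe) = (1/1) × 0.02128 = 0.02128 mol
m(Fe) = 0.02128 × 55.84 = 1.188 g
%Fe = 1.188 / 2.14 × 100 = 55.51%

55.5 %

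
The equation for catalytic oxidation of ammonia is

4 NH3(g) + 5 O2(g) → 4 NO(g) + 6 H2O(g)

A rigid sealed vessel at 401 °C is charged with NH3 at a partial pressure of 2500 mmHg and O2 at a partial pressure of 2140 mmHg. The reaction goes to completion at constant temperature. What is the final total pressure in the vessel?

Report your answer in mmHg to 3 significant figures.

5070 mmHg

At constant V, partial pressures at 401 °C are proportional to moles, so apply stoichiometry directly to pressures.
P(O2) required for 2500 mmHg of NH3 = (5/4) × 2500 = 3125 mmHg; available 2140 mmHg, so O2 is limiting.
P(NH3) remaining = 2500 − (4/5) × 2140 = 788.0 mmHg
P(gaseous products) = (4+6)/5 × 2140 = 4280 mmHg
P_total at 401 °C = 788.0 + 4280 = 5068 mmHg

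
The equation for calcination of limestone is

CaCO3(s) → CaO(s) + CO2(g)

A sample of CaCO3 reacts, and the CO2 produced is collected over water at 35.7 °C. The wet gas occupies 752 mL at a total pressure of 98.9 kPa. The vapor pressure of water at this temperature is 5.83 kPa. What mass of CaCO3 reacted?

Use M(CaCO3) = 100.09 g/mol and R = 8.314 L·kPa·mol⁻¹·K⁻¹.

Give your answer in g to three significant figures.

2.73 g

P(CO2) = 98.9 − 5.83 = 93.07 kPa
n(CO2) = PV/RT = (93.07 × 0.7520) / (8.314 × 308.85) = 0.02726 mol
n(CaCO3) = (1/1) × 0.02726 = 0.02726 mol
m(CaCO3) = 0.02726 × 100.09 = 2.728 g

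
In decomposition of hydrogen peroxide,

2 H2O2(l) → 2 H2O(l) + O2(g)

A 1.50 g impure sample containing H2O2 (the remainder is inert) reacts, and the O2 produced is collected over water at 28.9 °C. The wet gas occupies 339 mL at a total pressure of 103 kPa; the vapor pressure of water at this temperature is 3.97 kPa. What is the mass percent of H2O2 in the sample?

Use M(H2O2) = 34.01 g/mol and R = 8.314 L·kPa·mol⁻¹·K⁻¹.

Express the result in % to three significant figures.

P(O2) = 103 − 3.97 = 99.03 kPa
n(O2) = PV/RT = (99.03 × 0.3390) / (8.314 × 302.05) = 0.01337 mol
n(H2O2) = (2/1) × 0.01337 = 0.02674 mol
m(H2O2) = 0.02674 × 34.01 = 0.9094 g
%H2O2 = 0.9094 / 1.50 × 100 = 60.63%

60.6 %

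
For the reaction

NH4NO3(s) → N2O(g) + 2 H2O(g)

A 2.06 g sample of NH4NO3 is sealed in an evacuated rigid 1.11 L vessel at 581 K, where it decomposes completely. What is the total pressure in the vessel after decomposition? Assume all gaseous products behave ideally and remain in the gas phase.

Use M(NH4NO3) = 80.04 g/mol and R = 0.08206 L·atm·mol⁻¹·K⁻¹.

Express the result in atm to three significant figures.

3.32 atm

n(NH4NO3) = 2.06 / 80.04 = 0.02574 mol
n(gas produced) = (3/1) × 0.02574 = 0.07722 mol
P = nRT/V = 0.07722 × 0.08206 × 581 / 1.11 = 3.317 atm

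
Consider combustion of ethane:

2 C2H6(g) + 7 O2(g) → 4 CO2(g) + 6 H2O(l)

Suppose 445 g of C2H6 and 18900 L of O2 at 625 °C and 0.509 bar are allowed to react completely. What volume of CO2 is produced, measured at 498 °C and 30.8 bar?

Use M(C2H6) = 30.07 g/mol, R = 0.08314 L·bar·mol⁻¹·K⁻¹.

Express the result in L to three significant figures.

61.6 L

n(C2H6) = 445 / 30.07 = 14.80 mol
n(O2) = PV/RT = (0.509 × 18900) / (0.08314 × 898.15) = 128.8 mol
For 14.80 mol C2H6, stoichiometry requires (7/2) × 14.80 = 51.80 mol O2; 128.8 mol is available, so C2H6 is limiting.
n(CO2) = (4/2) × 14.80 = 29.60 mol
V(CO2) = nRT/P = 29.60 × 0.08314 × 771.15 / 30.8 = 61.62 L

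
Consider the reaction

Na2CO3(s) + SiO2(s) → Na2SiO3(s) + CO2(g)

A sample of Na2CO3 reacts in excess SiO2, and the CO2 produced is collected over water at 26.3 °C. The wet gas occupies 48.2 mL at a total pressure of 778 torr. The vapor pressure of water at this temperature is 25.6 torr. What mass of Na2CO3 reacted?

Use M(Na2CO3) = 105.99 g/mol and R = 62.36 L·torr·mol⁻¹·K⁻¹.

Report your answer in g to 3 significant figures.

P(CO2) = 778 − 25.6 = 752.4 torr
n(CO2) = PV/RT = (752.4 × 0.04820) / (62.36 × 299.45) = 0.001942 mol
n(Na2CO3) = (1/1) × 0.001942 = 0.001942 mol
m(Na2CO3) = 0.001942 × 105.99 = 0.2058 g

0.206 g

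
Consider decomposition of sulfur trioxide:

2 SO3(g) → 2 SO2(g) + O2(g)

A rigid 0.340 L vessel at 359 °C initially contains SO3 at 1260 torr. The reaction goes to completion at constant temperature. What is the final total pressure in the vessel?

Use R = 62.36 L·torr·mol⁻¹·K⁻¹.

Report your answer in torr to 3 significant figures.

1890 torr

Since T and V are fixed, P_final/P_initial = n_final/n_initial = 3/2.
P_final = (3/2) × 1260 = 1890 torr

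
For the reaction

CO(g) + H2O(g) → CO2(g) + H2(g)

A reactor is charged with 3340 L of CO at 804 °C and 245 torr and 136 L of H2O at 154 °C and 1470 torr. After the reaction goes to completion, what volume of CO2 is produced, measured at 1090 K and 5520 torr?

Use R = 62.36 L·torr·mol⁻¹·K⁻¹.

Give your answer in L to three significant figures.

n(CO) = PV/RT = (245 × 3340) / (62.36 × 1077.15) = 12.18 mol
n(H2O) = PV/RT = (1470 × 136) / (62.36 × 427.15) = 7.505 mol
For 12.18 mol CO, stoichiometry requires (1/1) × 12.18 = 12.18 mol H2O; 7.505 mol is available, so H2O is limiting.
n(CO2) = (1/1) × 7.505 = 7.505 mol
V(CO2) = nRT/P = 7.505 × 62.36 × 1090 / 5520 = 92.42 L

92.4 L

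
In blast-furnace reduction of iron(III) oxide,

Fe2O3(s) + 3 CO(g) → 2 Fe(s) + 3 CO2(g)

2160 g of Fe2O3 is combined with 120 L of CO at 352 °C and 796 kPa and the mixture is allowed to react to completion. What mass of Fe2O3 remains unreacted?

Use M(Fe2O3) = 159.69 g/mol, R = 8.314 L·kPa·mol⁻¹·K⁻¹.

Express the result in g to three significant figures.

n(Fe2O3) = 2160 / 159.69 = 13.53 mol
n(CO) = PV/RT = (796 × 120) / (8.314 × 625.15) = 18.38 mol
For 13.53 mol Fe2O3, stoichiometry requires (3/1) × 13.53 = 40.59 mol CO; 18.38 mol is available, so CO is limiting.
n(Fe2O3) consumed = (1/3) × 18.38 = 6.127 mol; remaining = 13.53 − 6.127 = 7.403 mol
m(Fe2O3) = 7.403 × 159.69 = 1182 g

1180 g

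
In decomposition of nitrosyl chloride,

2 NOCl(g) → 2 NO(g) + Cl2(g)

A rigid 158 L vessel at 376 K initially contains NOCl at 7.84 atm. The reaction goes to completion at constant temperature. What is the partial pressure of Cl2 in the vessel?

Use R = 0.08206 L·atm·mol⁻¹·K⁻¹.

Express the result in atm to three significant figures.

n(NOCl)₀ = PV/RT = (7.84 × 158) / (0.08206 × 376) = 40.15 mol
n(Cl2) = (1/2) × 40.15 = 20.07 mol
P(Cl2) = nRT/V = 20.07 × 0.08206 × 376 / 158 = 3.919 atm

3.92 atm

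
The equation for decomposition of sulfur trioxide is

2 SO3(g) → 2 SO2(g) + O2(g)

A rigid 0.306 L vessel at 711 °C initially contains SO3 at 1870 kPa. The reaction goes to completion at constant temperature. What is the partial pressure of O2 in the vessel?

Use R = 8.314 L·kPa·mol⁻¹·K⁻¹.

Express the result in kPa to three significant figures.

n(SO3)₀ = PV/RT = (1870 × 0.306) / (8.314 × 984.15) = 0.06993 mol
n(O2) = (1/2) × 0.06993 = 0.03497 mol
P(O2) = nRT/V = 0.03497 × 8.314 × 984.15 / 0.306 = 935.1 kPa

935 kPa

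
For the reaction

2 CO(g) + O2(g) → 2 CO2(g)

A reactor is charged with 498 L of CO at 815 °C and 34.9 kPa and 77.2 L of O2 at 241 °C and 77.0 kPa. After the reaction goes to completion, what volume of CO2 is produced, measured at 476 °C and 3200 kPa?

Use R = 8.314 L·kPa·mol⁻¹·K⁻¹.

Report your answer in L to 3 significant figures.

3.74 L

n(CO) = PV/RT = (34.9 × 498) / (8.314 × 1088.15) = 1.921 mol
n(O2) = PV/RT = (77.0 × 77.2) / (8.314 × 514.15) = 1.391 mol
For 1.921 mol CO, stoichiometry requires (1/2) × 1.921 = 0.9605 mol O2; 1.391 mol is available, so CO is limiting.
n(CO2) = (2/2) × 1.921 = 1.921 mol
V(CO2) = nRT/P = 1.921 × 8.314 × 749.15 / 3200 = 3.739 L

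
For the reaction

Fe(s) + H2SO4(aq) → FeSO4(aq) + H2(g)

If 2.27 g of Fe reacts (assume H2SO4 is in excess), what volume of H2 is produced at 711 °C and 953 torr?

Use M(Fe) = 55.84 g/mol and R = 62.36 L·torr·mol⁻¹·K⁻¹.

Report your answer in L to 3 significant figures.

2.62 L

n(Fe) = 2.270 / 55.84 = 0.04065 mol
n(H2) = (1/1) × 0.04065 = 0.04065 mol
V = nRT/P = 0.04065 × 62.36 × 984.15 / 953 = 2.618 L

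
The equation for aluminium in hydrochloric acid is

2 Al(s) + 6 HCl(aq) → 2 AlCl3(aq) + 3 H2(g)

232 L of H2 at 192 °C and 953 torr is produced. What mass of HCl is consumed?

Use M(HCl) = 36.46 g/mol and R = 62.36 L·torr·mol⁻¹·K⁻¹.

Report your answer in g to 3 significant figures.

n(H2) = PV/RT = (953 × 232) / (62.36 × 465.15) = 7.622 mol
n(HCl) = (6/3) × 7.622 = 15.24 mol
m(HCl) = 15.24 × 36.46 = 555.7 g

556 g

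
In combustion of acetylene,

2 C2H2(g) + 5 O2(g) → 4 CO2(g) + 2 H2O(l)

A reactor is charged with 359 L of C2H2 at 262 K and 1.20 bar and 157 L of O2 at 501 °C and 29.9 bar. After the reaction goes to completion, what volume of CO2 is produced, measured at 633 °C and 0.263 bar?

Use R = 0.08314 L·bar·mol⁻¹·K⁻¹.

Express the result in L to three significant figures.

11300 L

n(C2H2) = PV/RT = (1.20 × 359) / (0.08314 × 262) = 19.78 mol
n(O2) = PV/RT = (29.9 × 157) / (0.08314 × 774.15) = 72.93 mol
For 19.78 mol C2H2, stoichiometry requires (5/2) × 19.78 = 49.45 mol O2; 72.93 mol is available, so C2H2 is limiting.
n(CO2) = (4/2) × 19.78 = 39.56 mol
V(CO2) = nRT/P = 39.56 × 0.08314 × 906.15 / 0.263 = 11330 L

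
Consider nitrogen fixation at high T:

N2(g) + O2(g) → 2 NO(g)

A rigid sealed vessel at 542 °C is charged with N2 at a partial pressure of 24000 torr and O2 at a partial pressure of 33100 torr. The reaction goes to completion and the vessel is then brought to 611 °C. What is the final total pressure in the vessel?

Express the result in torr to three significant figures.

61900 torr

With V and T fixed, P_i ∝ n_i, so the mole ratios apply directly to partial pressures at 542 °C.
P(O2) required for 24000 torr of N2 = (1/1) × 24000 = 24000 torr; available 33100 torr, so N2 is limiting.
P(O2) remaining = 33100 − (1/1) × 24000 = 9100 torr
P(gaseous products) = (2)/1 × 24000 = 48000 torr
P_total at 542 °C = 9100 + 48000 = 57100 torr
Scaling to 611 °C: P = 57100 × 884.15/815.15 = 61930 torr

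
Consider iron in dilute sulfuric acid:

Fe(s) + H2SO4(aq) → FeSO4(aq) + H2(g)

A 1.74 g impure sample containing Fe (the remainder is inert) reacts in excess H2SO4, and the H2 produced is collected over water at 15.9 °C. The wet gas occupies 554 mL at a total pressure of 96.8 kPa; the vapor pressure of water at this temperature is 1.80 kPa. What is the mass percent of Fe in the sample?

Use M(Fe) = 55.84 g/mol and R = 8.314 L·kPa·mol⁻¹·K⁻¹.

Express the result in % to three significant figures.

P(H2) = 96.8 − 1.80 = 95.00 kPa
n(H2) = PV/RT = (95.00 × 0.5540) / (8.314 × 289.05) = 0.02190 mol
n(Fe) = (1/1) × 0.02190 = 0.02190 mol
m(Fe) = 0.02190 × 55.84 = 1.223 g
%Fe = 1.223 / 1.74 × 100 = 70.29%

70.3 %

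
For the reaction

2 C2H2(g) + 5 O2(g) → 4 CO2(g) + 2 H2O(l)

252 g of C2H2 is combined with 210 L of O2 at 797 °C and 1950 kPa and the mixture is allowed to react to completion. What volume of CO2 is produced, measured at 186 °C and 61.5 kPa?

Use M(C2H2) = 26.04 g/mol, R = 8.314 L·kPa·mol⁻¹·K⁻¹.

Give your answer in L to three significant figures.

n(C2H2) = 252 / 26.04 = 9.677 mol
n(O2) = PV/RT = (1950 × 210) / (8.314 × 1070.15) = 46.03 mol
For 9.677 mol C2H2, stoichiometry requires (5/2) × 9.677 = 24.19 mol O2; 46.03 mol is available, so C2H2 is limiting.
n(CO2) = (4/2) × 9.677 = 19.35 mol
V(CO2) = nRT/P = 19.35 × 8.314 × 459.15 / 61.5 = 1201 L

1200 L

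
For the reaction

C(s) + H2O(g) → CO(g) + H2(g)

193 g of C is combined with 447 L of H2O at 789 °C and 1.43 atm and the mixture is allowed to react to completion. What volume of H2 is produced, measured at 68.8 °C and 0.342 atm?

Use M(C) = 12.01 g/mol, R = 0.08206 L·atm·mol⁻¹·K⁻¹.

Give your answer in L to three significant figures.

602 L

n(C) = 193 / 12.01 = 16.07 mol
n(H2O) = PV/RT = (1.43 × 447) / (0.08206 × 1062.15) = 7.334 mol
For 16.07 mol C, stoichiometry requires (1/1) × 16.07 = 16.07 mol H2O; 7.334 mol is available, so H2O is limiting.
n(H2) = (1/1) × 7.334 = 7.334 mol
V(H2) = nRT/P = 7.334 × 0.08206 × 341.95 / 0.342 = 601.7 L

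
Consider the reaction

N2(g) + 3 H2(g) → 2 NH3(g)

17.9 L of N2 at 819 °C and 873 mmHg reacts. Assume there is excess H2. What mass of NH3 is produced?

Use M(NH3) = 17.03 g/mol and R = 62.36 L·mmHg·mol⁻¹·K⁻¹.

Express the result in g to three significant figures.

n(N2) = PV/RT = (873 × 17.9) / (62.36 × 1092.15) = 0.2294 mol
n(NH3) = (2/1) × 0.2294 = 0.4588 mol
m(NH3) = 0.4588 × 17.03 = 7.813 g

7.81 g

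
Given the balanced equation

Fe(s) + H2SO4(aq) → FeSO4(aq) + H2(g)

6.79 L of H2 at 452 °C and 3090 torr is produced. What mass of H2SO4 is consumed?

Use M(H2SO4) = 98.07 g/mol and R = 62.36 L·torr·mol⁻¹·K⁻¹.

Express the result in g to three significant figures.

n(H2) = PV/RT = (3090 × 6.79) / (62.36 × 725.15) = 0.4640 mol
n(H2SO4) = (1/1) × 0.4640 = 0.4640 mol
m(H2SO4) = 0.4640 × 98.07 = 45.50 g

45.5 g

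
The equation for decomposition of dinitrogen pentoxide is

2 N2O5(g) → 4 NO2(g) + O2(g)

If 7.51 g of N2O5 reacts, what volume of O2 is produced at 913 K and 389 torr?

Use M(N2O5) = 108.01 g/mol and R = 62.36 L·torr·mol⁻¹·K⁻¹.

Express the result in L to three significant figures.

n(N2O5) = 7.510 / 108.01 = 0.06953 mol
n(O2) = (1/2) × 0.06953 = 0.03476 mol
V = nRT/P = 0.03476 × 62.36 × 913 / 389 = 5.088 L

5.09 L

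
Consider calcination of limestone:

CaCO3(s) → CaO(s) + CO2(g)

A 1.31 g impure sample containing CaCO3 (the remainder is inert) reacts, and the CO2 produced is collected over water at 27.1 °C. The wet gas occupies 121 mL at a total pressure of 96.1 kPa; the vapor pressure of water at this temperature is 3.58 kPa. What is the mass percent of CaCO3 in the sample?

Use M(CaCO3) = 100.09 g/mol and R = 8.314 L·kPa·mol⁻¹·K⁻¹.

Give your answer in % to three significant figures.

P(CO2) = 96.1 − 3.58 = 92.52 kPa
n(CO2) = PV/RT = (92.52 × 0.1210) / (8.314 × 300.25) = 0.004485 mol
n(CaCO3) = (1/1) × 0.004485 = 0.004485 mol
m(CaCO3) = 0.004485 × 100.09 = 0.4489 g
%CaCO3 = 0.4489 / 1.31 × 100 = 34.27%

34.3 %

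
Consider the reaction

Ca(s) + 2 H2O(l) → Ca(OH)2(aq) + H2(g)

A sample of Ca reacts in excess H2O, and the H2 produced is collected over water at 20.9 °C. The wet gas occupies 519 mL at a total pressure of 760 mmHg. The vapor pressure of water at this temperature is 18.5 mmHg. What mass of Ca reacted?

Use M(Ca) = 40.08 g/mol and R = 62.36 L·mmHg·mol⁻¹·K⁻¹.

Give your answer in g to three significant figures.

0.841 g

P(H2) = 760 − 18.5 = 741.5 mmHg
n(H2) = PV/RT = (741.5 × 0.5190) / (62.36 × 294.05) = 0.02099 mol
n(Ca) = (1/1) × 0.02099 = 0.02099 mol
m(Ca) = 0.02099 × 40.08 = 0.8413 g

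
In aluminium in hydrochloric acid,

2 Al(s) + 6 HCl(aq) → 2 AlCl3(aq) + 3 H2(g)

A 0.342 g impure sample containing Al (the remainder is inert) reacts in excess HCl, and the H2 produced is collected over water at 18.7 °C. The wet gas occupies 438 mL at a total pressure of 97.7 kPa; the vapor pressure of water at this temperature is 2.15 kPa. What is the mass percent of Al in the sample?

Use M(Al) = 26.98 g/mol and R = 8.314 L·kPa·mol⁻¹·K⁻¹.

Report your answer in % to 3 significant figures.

90.7 %

P(H2) = 97.7 − 2.15 = 95.55 kPa
n(H2) = PV/RT = (95.55 × 0.4380) / (8.314 × 291.85) = 0.01725 mol
n(Al) = (2/3) × 0.01725 = 0.01150 mol
m(Al) = 0.01150 × 26.98 = 0.3103 g
%Al = 0.3103 / 0.342 × 100 = 90.73%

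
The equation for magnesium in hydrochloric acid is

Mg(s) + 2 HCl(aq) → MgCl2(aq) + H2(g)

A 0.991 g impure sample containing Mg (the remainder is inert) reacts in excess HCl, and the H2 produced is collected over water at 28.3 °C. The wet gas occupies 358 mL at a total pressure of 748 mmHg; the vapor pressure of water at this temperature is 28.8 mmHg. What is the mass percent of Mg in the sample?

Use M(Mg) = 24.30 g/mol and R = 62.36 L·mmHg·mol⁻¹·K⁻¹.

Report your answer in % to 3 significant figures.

P(H2) = 748 − 28.8 = 719.2 mmHg
n(H2) = PV/RT = (719.2 × 0.3580) / (62.36 × 301.45) = 0.01370 mol
n(Mg) = (1/1) × 0.01370 = 0.01370 mol
m(Mg) = 0.01370 × 24.30 = 0.3329 g
%Mg = 0.3329 / 0.991 × 100 = 33.59%

33.6 %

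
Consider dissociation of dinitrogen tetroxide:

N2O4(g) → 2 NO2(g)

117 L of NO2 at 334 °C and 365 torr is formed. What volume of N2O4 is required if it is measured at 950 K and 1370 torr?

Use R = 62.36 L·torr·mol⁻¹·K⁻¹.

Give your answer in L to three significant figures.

24.4 L

n(NO2) = PV/RT = (365 × 117) / (62.36 × 607.15) = 1.128 mol
n(N2O4) = (1/2) × 1.128 = 0.5640 mol
V = nRT/P = 0.5640 × 62.36 × 950 / 1370 = 24.39 L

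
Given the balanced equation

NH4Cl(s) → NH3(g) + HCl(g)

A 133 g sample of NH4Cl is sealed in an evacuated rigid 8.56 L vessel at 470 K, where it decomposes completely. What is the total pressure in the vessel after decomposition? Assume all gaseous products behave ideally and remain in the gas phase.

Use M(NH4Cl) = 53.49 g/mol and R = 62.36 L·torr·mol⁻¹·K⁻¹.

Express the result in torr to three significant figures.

17000 torr

n(NH4Cl) = 133 / 53.49 = 2.486 mol
n(gas produced) = (2/1) × 2.486 = 4.972 mol
P = nRT/V = 4.972 × 62.36 × 470 / 8.56 = 17020 torr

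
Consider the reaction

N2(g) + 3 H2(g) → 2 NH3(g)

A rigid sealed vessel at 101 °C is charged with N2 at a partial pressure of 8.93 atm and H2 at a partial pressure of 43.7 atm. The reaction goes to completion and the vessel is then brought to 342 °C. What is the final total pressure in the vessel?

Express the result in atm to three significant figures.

Because the vessel is rigid and T is held at 101 °C, work the stoichiometry in partial pressures (P_i = n_iRT/V).
P(H2) required for 8.93 atm of N2 = (3/1) × 8.93 = 26.79 atm; available 43.7 atm, so N2 is limiting.
P(H2) remaining = 43.7 − (3/1) × 8.93 = 16.91 atm
P(gaseous products) = (2)/1 × 8.93 = 17.86 atm
P_total at 101 °C = 16.91 + 17.86 = 34.77 atm
Scaling to 342 °C: P = 34.77 × 615.15/374.15 = 57.17 atm

57.2 atm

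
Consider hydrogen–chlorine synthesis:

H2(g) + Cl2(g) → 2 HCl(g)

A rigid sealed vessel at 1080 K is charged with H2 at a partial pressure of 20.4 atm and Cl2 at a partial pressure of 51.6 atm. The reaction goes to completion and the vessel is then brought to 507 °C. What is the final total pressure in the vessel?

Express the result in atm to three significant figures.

52.0 atm

At constant V, partial pressures at 1080 K are proportional to moles, so apply stoichiometry directly to pressures.
P(Cl2) required for 20.4 atm of H2 = (1/1) × 20.4 = 20.40 atm; available 51.6 atm, so H2 is limiting.
P(Cl2) remaining = 51.6 − (1/1) × 20.4 = 31.20 atm
P(gaseous products) = (2)/1 × 20.4 = 40.80 atm
P_total at 1080 K = 31.20 + 40.80 = 72.00 atm
Scaling to 507 °C: P = 72.00 × 780.15/1080 = 52.01 atm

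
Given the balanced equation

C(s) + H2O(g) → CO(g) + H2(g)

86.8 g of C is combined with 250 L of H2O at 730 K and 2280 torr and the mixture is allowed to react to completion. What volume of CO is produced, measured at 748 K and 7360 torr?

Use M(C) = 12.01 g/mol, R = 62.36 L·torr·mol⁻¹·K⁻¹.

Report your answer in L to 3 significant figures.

45.8 L

n(C) = 86.8 / 12.01 = 7.227 mol
n(H2O) = PV/RT = (2280 × 250) / (62.36 × 730) = 12.52 mol
For 7.227 mol C, stoichiometry requires (1/1) × 7.227 = 7.227 mol H2O; 12.52 mol is available, so C is limiting.
n(CO) = (1/1) × 7.227 = 7.227 mol
V(CO) = nRT/P = 7.227 × 62.36 × 748 / 7360 = 45.80 L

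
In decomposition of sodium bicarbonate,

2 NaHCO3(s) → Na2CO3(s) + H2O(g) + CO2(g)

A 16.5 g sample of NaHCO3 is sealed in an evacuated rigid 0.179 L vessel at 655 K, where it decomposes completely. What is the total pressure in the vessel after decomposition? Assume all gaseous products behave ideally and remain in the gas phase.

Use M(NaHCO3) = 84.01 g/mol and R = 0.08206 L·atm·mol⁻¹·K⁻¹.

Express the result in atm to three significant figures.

59.0 atm

n(NaHCO3) = 16.5 / 84.01 = 0.1964 mol
n(gas produced) = (2/2) × 0.1964 = 0.1964 mol
P = nRT/V = 0.1964 × 0.08206 × 655 / 0.179 = 58.97 atm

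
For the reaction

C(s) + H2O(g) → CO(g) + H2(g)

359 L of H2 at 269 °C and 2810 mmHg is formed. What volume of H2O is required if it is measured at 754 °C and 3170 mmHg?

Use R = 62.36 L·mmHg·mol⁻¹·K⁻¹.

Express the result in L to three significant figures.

603 L

n(H2) = PV/RT = (2810 × 359) / (62.36 × 542.15) = 29.84 mol
n(H2O) = (1/1) × 29.84 = 29.84 mol
V = nRT/P = 29.84 × 62.36 × 1027.15 / 3170 = 602.9 L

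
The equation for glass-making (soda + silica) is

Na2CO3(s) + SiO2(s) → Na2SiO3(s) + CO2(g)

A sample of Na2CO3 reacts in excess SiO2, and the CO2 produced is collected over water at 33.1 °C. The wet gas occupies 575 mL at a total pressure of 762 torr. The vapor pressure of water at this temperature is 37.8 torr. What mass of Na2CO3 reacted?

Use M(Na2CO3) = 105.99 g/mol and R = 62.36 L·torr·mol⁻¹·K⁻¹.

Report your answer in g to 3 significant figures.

2.31 g

P(CO2) = 762 − 37.8 = 724.2 torr
n(CO2) = PV/RT = (724.2 × 0.5750) / (62.36 × 306.25) = 0.02180 mol
n(Na2CO3) = (1/1) × 0.02180 = 0.02180 mol
m(Na2CO3) = 0.02180 × 105.99 = 2.311 g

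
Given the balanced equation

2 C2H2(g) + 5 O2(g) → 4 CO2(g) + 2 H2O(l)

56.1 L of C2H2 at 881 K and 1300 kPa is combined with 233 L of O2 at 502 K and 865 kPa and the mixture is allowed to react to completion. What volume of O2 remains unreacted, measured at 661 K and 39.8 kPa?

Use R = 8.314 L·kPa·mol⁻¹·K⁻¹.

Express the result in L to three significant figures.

n(C2H2) = PV/RT = (1300 × 56.1) / (8.314 × 881) = 9.957 mol
n(O2) = PV/RT = (865 × 233) / (8.314 × 502) = 48.29 mol
For 9.957 mol C2H2, stoichiometry requires (5/2) × 9.957 = 24.89 mol O2; 48.29 mol is available, so C2H2 is limiting.
n(O2) consumed = (5/2) × 9.957 = 24.89 mol; remaining = 48.29 − 24.89 = 23.40 mol
V(O2) = nRT/P = 23.40 × 8.314 × 661 / 39.8 = 3231 L

3230 L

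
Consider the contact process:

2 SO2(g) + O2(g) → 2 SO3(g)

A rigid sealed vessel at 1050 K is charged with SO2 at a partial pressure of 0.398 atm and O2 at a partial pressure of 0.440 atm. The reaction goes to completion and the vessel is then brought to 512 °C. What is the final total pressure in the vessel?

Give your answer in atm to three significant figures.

At constant V, partial pressures at 1050 K are proportional to moles, so apply stoichiometry directly to pressures.
P(O2) required for 0.398 atm of SO2 = (1/2) × 0.398 = 0.1990 atm; available 0.440 atm, so SO2 is limiting.
P(O2) remaining = 0.440 − (1/2) × 0.398 = 0.2410 atm
P(gaseous products) = (2)/2 × 0.398 = 0.3980 atm
P_total at 1050 K = 0.2410 + 0.3980 = 0.6390 atm
Scaling to 512 °C: P = 0.6390 × 785.15/1050 = 0.4778 atm

0.478 atm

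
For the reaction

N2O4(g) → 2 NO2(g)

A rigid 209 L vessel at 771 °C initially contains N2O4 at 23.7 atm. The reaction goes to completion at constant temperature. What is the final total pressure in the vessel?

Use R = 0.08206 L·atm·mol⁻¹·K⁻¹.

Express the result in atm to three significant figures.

Rigid vessel, constant T ⇒ P scales with total gas moles (1 → 2).
P_final = (2/1) × 23.7 = 47.40 atm

47.4 atm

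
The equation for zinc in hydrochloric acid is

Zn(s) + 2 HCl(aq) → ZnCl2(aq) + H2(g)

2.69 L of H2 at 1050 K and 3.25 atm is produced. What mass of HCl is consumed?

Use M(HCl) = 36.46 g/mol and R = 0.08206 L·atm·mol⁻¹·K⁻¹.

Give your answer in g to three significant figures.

7.40 g

n(H2) = PV/RT = (3.25 × 2.69) / (0.08206 × 1050) = 0.1015 mol
n(HCl) = (2/1) × 0.1015 = 0.2030 mol
m(HCl) = 0.2030 × 36.46 = 7.401 g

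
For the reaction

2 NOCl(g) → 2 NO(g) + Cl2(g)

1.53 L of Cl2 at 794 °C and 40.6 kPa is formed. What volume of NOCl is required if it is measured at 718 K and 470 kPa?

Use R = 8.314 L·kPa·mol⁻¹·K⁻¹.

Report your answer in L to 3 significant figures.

n(Cl2) = PV/RT = (40.6 × 1.53) / (8.314 × 1067.15) = 0.007001 mol
n(NOCl) = (2/1) × 0.007001 = 0.01400 mol
V = nRT/P = 0.01400 × 8.314 × 718 / 470 = 0.1778 L

0.178 L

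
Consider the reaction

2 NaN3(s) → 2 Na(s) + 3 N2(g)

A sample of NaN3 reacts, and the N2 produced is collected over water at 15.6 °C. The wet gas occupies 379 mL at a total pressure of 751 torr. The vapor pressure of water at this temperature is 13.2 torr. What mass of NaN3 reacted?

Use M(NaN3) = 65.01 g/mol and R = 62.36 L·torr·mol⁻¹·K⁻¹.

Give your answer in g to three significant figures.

P(N2) = 751 − 13.2 = 737.8 torr
n(N2) = PV/RT = (737.8 × 0.3790) / (62.36 × 288.75) = 0.01553 mol
n(NaN3) = (2/3) × 0.01553 = 0.01035 mol
m(NaN3) = 0.01035 × 65.01 = 0.6729 g

0.673 g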